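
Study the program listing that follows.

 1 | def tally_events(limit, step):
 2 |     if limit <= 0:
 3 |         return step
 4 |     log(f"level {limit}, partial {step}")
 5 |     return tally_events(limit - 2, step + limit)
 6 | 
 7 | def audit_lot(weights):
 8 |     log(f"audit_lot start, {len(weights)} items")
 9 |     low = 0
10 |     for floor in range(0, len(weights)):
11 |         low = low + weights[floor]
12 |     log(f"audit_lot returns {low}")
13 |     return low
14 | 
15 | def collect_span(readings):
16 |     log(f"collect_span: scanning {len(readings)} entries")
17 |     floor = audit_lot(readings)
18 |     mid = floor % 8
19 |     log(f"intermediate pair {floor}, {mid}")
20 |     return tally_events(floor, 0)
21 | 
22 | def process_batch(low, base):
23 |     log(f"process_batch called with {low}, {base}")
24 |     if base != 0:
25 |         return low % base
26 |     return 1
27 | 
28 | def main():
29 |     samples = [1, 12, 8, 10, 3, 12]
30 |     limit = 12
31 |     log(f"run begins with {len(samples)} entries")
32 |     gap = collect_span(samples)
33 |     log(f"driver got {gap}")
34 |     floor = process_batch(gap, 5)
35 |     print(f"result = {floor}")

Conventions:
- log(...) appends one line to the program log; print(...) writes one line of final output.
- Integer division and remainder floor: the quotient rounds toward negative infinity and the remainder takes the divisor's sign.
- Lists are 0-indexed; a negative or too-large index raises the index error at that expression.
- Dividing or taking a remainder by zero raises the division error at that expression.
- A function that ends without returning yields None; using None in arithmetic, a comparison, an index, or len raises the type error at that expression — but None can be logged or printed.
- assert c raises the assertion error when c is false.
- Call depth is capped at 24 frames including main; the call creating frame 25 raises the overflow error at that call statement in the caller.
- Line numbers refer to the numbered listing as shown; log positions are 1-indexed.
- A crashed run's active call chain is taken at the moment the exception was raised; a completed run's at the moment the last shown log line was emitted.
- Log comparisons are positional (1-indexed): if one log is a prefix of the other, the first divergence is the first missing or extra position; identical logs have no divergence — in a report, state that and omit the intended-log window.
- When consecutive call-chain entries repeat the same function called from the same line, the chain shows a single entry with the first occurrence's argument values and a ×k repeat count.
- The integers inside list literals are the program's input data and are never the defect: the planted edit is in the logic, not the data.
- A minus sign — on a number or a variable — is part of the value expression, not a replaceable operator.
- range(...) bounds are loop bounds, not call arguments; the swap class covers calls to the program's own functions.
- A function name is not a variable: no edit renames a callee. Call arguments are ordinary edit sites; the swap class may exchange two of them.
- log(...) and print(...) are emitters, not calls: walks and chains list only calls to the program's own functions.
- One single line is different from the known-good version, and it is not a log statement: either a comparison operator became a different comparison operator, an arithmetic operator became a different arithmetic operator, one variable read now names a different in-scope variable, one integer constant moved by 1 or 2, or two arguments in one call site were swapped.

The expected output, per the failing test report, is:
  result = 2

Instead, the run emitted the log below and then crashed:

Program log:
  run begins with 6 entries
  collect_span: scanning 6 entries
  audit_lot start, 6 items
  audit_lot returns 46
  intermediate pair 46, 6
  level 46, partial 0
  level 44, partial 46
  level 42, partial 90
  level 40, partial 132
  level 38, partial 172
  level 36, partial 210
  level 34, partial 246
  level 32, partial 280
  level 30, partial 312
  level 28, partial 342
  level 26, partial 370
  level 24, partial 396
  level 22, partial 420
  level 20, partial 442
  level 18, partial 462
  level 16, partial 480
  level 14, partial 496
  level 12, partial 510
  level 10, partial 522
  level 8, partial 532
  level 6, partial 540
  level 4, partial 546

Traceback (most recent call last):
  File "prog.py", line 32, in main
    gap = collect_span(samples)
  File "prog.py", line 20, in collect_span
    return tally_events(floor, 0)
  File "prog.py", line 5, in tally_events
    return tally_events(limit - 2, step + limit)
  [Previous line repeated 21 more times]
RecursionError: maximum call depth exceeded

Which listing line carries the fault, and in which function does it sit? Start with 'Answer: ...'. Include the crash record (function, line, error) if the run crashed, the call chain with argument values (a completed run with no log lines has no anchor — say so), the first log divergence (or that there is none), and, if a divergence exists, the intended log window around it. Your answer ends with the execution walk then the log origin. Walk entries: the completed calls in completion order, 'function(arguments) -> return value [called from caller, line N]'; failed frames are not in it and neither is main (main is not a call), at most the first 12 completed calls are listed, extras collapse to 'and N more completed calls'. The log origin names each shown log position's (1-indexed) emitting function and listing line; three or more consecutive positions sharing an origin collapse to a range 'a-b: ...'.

Answer: the defect is in collect_span at line 20.
Key observation: At log position 6 the runs split — shown 'level 46, partial 0', but the working version logs 'level 6, partial 0'.
Crash: tally_events, line 5, RecursionError.
Call chain: main -> collect_span([1, 12, 8, 10, 3, 12]) (called at line 32) -> tally_events(46, 0) (called at line 20) -> tally_events(44, 46) (called at line 5) ×21.
First divergence: position 6; shown 'level 46, partial 0' vs intended 'level 6, partial 0'.
Intended log window:
  4: audit_lot returns 46
  5: intermediate pair 46, 6
  6: level 6, partial 0
  7: level 4, partial 6
Execution walk:
  audit_lot([1, 12, 8, 10, 3, 12]) -> 46  [called from collect_span, line 17]
Log origin:
  1: logged in main at line 31
  2: logged in collect_span at line 16
  3: logged in audit_lot at line 8
  4: logged in audit_lot at line 12
  5: logged in collect_span at line 19
  6-27: logged in tally_events at line 4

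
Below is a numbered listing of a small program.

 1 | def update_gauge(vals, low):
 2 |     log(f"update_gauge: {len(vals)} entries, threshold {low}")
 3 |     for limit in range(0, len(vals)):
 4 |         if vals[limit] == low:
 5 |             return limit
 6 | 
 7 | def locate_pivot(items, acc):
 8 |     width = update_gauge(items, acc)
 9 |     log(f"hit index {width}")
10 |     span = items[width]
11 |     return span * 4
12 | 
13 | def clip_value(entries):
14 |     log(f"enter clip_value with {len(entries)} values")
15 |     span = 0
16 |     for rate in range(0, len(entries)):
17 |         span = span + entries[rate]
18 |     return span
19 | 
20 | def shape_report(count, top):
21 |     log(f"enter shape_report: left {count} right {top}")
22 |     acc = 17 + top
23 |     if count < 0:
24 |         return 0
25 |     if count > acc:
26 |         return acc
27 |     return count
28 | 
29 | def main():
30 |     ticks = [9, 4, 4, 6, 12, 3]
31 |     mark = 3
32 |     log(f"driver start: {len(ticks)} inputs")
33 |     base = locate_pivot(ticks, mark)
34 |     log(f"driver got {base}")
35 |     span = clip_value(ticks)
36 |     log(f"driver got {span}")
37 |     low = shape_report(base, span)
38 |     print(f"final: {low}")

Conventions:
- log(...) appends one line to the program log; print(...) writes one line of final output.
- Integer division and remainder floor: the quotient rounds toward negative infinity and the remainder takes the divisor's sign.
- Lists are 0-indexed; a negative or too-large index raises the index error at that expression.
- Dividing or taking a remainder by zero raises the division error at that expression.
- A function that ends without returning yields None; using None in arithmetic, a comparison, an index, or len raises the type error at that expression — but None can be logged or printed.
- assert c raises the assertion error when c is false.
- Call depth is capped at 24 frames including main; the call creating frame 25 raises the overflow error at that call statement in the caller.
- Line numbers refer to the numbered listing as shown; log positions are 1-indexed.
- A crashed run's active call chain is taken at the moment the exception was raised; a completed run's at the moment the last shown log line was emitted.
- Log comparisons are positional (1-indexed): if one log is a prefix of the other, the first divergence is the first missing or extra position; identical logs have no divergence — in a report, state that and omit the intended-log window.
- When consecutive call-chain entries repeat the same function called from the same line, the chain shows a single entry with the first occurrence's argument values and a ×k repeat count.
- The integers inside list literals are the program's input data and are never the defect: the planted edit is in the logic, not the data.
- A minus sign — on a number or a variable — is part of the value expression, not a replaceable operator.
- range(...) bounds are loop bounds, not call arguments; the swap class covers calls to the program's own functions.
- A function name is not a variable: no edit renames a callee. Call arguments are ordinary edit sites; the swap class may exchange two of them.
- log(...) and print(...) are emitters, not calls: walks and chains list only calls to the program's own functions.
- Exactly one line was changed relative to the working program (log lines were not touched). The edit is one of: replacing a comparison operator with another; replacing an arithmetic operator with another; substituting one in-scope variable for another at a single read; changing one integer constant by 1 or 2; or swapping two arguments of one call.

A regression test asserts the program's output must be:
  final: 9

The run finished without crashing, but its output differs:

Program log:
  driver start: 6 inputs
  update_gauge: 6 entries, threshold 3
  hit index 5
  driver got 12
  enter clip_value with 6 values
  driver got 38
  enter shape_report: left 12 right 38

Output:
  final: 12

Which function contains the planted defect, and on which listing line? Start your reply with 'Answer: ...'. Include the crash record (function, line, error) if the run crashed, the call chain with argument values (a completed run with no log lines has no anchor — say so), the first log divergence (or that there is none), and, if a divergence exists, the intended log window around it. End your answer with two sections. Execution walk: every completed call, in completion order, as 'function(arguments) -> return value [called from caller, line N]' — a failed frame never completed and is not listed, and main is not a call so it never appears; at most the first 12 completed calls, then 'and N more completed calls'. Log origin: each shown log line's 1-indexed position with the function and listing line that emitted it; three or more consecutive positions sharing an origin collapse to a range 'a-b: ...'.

Answer: the defect is in locate_pivot at line 11.
Core observation: The earliest visible damage is log position 4 — 'driver got 12' rather than the intended 'driver got 9'.
Call chain: main -> shape_report(12, 38) (called at line 37).
First divergence: position 4 — shown 'driver got 12', intended 'driver got 9'.
Intended log window:
  2: update_gauge: 6 entries, threshold 3
  3: hit index 5
  4: driver got 9
  5: enter clip_value with 6 values
Execution walk:
  update_gauge([9, 4, 4, 6, 12, 3], 3) -> 5  [called from locate_pivot, line 8]
  locate_pivot([9, 4, 4, 6, 12, 3], 3) -> 12  [called from main, line 33]
  clip_value([9, 4, 4, 6, 12, 3]) -> 38  [called from main, line 35]
  shape_report(12, 38) -> 12  [called from main, line 37]
Log origin:
  1 — main, line 32
  2 — update_gauge, line 2
  3 — locate_pivot, line 9
  4 — main, line 34
  5 — clip_value, line 14
  6 — main, line 36
  7 — shape_report, line 21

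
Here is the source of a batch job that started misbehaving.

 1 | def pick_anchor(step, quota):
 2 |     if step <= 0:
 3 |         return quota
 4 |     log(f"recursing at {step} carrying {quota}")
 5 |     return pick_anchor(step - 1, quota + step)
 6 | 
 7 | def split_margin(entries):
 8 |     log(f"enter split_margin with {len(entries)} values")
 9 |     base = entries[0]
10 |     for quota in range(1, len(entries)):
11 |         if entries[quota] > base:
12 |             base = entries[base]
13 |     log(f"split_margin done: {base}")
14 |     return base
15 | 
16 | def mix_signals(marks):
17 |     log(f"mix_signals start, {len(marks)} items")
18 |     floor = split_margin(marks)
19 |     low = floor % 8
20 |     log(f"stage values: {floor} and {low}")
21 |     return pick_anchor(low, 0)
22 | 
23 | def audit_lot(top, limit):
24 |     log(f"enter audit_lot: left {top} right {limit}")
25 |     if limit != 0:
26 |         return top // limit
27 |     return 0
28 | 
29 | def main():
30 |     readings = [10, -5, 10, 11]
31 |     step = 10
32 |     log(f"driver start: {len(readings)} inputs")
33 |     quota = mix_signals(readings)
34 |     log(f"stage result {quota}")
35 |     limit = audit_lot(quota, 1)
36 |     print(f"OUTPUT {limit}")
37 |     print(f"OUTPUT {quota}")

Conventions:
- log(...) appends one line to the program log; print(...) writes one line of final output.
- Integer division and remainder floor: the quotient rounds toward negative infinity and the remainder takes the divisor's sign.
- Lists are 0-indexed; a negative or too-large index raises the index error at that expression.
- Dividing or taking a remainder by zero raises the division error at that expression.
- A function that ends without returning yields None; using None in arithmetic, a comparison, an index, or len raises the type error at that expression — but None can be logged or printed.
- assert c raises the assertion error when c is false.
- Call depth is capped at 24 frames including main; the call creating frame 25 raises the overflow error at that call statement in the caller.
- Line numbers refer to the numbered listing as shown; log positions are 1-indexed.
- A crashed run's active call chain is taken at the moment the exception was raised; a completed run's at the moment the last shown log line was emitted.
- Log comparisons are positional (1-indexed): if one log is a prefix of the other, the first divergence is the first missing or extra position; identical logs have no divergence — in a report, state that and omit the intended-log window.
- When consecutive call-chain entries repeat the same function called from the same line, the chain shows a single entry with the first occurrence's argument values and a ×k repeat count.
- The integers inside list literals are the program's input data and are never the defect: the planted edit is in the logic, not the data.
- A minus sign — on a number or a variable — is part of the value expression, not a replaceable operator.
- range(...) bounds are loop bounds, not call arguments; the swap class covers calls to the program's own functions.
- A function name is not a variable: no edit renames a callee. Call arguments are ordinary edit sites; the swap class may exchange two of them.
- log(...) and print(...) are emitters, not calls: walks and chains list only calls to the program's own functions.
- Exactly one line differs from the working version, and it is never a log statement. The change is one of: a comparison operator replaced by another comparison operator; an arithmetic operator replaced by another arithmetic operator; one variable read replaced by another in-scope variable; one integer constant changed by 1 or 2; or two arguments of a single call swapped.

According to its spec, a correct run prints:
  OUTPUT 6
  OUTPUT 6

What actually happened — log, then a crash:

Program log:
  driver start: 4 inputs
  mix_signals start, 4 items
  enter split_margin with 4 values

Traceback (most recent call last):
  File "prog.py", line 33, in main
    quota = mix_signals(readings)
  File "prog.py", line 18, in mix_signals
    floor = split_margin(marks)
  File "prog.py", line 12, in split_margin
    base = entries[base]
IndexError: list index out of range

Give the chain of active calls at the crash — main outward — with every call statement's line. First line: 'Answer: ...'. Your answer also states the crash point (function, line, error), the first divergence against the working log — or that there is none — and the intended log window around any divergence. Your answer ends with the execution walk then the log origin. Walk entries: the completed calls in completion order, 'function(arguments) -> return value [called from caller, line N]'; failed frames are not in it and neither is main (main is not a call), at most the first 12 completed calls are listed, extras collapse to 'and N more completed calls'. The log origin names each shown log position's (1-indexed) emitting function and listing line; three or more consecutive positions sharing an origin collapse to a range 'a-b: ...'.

Answer: main -> mix_signals (called at line 33) -> split_margin (called at line 18).
The tell: Only 3 log lines were emitted before the run died; the intended continuation was 'split_margin done: 11'.
Crash: split_margin, line 12, IndexError.
First divergence: position 4 (shown log ended at 3 lines; the working version continues: 'split_margin done: 11').
Intended log window:
  2: mix_signals start, 4 items
  3: enter split_margin with 4 values
  4: split_margin done: 11
  5: stage values: 11 and 3
Execution walk:
  (no call completed)
Log origin:
  1: logged in main at line 32
  2: logged in mix_signals at line 17
  3: logged in split_margin at line 8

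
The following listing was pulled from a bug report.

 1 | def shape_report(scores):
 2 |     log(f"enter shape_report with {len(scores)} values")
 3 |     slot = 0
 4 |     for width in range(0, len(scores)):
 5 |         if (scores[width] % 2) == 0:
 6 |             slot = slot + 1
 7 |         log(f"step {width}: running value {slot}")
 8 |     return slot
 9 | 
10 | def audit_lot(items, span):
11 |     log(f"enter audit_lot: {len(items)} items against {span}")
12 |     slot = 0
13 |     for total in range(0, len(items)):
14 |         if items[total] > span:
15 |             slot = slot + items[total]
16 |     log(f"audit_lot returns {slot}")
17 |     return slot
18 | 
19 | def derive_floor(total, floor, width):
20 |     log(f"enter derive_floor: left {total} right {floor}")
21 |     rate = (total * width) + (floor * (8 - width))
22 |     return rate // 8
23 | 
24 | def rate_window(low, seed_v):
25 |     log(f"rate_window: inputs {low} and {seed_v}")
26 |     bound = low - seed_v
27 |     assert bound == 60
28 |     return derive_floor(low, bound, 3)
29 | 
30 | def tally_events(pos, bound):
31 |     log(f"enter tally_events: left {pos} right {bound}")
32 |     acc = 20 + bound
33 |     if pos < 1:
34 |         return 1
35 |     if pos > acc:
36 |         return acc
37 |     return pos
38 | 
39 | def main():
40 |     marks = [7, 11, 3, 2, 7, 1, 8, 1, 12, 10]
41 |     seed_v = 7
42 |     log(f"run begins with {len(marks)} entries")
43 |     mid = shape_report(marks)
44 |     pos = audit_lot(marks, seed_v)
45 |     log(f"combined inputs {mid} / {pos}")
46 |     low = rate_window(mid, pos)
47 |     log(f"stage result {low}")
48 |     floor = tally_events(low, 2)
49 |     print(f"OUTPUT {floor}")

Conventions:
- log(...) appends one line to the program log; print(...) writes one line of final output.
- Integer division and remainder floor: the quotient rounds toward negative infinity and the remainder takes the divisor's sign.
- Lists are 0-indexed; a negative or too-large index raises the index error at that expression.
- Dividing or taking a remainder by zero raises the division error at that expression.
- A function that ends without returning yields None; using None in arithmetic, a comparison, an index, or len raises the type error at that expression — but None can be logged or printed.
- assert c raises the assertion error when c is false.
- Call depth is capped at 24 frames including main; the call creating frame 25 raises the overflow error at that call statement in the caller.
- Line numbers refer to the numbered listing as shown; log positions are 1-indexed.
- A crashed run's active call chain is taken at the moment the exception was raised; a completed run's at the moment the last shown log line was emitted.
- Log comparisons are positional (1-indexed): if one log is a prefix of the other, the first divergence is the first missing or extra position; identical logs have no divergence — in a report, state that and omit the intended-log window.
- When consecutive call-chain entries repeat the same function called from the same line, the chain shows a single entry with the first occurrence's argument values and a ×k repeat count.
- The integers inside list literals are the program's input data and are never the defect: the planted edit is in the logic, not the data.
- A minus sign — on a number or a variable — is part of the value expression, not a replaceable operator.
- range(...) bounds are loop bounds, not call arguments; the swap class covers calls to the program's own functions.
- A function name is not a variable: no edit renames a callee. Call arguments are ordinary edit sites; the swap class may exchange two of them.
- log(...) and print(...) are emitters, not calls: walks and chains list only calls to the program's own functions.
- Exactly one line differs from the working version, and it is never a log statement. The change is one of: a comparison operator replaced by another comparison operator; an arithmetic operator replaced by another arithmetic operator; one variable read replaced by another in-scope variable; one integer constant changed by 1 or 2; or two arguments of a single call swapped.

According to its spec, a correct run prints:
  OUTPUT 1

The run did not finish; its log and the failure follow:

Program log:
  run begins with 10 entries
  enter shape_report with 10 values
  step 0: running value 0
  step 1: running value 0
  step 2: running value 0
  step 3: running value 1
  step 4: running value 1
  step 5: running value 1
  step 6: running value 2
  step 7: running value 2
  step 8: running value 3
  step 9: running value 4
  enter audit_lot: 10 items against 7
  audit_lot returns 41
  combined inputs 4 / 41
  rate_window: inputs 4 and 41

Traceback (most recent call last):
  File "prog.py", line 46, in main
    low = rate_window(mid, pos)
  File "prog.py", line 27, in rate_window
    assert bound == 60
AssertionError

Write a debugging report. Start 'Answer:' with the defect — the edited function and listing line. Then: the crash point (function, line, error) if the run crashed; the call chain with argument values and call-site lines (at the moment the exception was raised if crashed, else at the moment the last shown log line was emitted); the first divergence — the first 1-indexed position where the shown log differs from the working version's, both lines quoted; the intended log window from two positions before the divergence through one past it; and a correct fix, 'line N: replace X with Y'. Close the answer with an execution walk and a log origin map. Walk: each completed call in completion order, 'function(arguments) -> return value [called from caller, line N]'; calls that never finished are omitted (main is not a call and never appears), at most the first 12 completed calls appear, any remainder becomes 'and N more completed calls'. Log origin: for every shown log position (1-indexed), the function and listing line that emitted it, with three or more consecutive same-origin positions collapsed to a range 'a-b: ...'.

Answer: the defect is in rate_window at line 27.
Key fact: A complete run would log 'enter derive_floor: left 4 right -37' next, but this one stopped at 16 lines.
Crash: rate_window, line 27, AssertionError.
Call chain: main -> rate_window(4, 41) (called at line 46).
First divergence: position 17 (shown log ended at 16 lines; the working version continues: 'enter derive_floor: left 4 right -37').
Intended log window:
  15: combined inputs 4 / 41
  16: rate_window: inputs 4 and 41
  17: enter derive_floor: left 4 right -37
  18: stage result -22
Execution walk:
  shape_report([7, 11, 3, 2, 7, 1, 8, 1, 12, 10]) -> 4  [called from main, line 43]
  audit_lot([7, 11, 3, 2, 7, 1, 8, 1, 12, 10], 7) -> 41  [called from main, line 44]
Origin of each log line:
  1: logged in main at line 42
  2: logged in shape_report at line 2
  3-12: logged in shape_report at line 7
  13: logged in audit_lot at line 11
  14: logged in audit_lot at line 16
  15: logged in main at line 45
  16: logged in rate_window at line 25
A correct fix: line 27: replace `==` with `<=`.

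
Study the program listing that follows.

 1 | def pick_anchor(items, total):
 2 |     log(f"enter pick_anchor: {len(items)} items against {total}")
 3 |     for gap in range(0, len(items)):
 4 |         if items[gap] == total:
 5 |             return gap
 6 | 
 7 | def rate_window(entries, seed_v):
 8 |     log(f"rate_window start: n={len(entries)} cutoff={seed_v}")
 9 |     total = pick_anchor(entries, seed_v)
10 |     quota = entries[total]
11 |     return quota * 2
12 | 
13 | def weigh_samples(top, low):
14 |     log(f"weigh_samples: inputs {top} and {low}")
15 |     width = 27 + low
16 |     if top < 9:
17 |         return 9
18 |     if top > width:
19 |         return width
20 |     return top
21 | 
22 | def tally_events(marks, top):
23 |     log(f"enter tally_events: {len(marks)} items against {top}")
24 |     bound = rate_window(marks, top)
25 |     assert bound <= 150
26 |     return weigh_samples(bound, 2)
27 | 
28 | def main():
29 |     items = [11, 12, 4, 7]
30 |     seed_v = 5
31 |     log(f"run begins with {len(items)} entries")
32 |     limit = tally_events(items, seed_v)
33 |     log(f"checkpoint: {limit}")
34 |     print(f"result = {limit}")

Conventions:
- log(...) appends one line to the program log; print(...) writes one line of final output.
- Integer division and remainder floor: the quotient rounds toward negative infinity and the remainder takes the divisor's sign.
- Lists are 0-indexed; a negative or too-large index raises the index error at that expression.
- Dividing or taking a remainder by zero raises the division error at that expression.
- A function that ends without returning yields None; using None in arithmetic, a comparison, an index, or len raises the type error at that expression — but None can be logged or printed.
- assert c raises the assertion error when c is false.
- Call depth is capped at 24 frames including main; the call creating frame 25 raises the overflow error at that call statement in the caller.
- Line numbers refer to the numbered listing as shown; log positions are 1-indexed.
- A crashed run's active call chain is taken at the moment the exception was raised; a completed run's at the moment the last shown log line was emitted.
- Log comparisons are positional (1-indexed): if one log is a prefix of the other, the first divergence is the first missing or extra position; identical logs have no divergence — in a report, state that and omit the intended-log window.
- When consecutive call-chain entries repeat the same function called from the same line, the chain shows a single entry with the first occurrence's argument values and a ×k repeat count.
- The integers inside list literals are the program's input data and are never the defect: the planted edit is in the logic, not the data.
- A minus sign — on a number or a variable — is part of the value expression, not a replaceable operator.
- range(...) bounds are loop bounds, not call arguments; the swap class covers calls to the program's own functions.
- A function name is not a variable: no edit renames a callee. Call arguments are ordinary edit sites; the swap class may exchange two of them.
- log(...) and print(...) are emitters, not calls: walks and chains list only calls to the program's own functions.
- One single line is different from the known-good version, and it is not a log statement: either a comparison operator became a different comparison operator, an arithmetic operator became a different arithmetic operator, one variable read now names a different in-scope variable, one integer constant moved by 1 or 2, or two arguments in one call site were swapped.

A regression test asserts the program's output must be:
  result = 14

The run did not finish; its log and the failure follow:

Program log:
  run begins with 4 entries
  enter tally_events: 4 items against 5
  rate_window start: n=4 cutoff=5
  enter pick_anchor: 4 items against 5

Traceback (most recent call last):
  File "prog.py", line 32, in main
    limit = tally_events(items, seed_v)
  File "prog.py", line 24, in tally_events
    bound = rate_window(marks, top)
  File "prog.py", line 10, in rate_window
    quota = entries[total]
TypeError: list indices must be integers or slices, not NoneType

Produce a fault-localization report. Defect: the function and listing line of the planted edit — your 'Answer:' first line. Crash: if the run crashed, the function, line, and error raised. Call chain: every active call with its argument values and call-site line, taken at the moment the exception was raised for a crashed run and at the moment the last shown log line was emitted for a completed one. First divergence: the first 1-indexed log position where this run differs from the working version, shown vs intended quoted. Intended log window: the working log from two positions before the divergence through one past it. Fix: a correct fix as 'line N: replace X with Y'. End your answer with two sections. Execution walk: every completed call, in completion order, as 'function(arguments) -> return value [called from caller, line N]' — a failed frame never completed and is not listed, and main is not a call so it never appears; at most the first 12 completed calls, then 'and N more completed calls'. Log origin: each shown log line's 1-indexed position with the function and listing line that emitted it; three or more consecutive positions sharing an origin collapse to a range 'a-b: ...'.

Answer: the defect is in main at line 30.
Key observation: Everything matches until log position 2, which reads 'enter tally_events: 4 items against 5' in place of 'enter tally_events: 4 items against 7'.
Crash: rate_window, line 10, TypeError.
Call chain: main -> tally_events([11, 12, 4, 7], 5) (called at line 32) -> rate_window([11, 12, 4, 7], 5) (called at line 24).
First divergence: at position 2 the run shows 'enter tally_events: 4 items against 5' where the working version logs 'enter tally_events: 4 items against 7'.
Intended log window:
  1: run begins with 4 entries
  2: enter tally_events: 4 items against 7
  3: rate_window start: n=4 cutoff=7
Execution walk:
  pick_anchor([11, 12, 4, 7], 5) -> None  [called from rate_window, line 9]
Log origins:
  1: emitted by main (line 31)
  2: emitted by tally_events (line 23)
  3: emitted by rate_window (line 8)
  4: emitted by pick_anchor (line 2)
A correct fix: line 30: replace `5` with `7`.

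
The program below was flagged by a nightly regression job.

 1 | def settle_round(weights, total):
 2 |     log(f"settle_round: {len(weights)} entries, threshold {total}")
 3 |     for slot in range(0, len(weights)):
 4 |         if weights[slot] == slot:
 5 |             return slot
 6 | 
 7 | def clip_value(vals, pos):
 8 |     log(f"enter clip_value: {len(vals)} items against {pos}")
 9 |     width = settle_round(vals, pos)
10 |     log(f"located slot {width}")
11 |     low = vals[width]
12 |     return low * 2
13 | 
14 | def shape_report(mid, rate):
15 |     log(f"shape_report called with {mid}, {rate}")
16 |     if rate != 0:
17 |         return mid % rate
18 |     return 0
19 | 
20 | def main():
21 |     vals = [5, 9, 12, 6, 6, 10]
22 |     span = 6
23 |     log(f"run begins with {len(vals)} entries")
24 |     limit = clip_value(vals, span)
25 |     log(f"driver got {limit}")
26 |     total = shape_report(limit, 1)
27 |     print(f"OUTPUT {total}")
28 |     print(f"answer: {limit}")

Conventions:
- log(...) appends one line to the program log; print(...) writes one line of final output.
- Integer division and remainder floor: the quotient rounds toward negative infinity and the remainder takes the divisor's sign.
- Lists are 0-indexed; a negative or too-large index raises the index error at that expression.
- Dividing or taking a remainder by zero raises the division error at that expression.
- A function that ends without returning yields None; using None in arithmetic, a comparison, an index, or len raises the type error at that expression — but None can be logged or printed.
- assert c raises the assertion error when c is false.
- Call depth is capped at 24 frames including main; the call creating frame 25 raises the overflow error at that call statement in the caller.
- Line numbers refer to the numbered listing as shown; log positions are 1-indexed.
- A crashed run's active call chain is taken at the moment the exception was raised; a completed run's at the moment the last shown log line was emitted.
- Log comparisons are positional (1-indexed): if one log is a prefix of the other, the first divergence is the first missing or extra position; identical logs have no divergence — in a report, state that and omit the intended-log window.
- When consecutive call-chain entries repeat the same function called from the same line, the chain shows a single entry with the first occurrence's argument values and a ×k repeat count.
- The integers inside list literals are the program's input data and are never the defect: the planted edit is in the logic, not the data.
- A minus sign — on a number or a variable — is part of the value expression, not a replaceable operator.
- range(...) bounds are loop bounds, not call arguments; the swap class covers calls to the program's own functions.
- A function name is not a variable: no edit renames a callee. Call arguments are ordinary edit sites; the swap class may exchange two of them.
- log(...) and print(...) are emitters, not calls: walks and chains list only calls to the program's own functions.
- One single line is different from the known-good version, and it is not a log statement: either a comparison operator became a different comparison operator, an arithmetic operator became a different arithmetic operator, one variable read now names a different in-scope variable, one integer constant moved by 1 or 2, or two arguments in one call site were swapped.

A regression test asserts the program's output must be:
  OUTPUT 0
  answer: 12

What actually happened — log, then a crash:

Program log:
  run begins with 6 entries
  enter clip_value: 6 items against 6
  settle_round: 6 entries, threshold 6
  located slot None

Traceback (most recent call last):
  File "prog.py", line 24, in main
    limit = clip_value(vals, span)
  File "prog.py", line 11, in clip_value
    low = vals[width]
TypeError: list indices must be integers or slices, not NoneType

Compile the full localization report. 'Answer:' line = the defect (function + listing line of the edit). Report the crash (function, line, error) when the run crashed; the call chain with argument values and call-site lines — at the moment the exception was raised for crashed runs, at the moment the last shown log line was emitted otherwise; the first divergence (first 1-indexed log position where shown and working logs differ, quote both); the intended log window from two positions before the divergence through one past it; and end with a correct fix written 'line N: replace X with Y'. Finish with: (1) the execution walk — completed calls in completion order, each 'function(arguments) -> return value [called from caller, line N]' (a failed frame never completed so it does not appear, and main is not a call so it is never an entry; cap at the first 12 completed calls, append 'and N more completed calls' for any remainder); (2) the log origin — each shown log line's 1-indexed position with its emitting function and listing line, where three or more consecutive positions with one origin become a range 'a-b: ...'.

Answer: the defect is in settle_round at line 4.
The tell: Position 4 is the first bad log line: 'located slot None' should read 'located slot 3'.
Crash: clip_value, line 11, TypeError.
Call chain: main -> clip_value([5, 9, 12, 6, 6, 10], 6) (called at line 24).
First divergence: position 4 — shown 'located slot None', intended 'located slot 3'.
Intended log window:
  2: enter clip_value: 6 items against 6
  3: settle_round: 6 entries, threshold 6
  4: located slot 3
  5: driver got 12
Execution walk:
  settle_round([5, 9, 12, 6, 6, 10], 6) -> None  [called from clip_value, line 9]
Log origins:
  1: logged in main at line 23
  2: logged in clip_value at line 8
  3: logged in settle_round at line 2
  4: logged in clip_value at line 10
A correct fix: line 4: replace `weights[slot] == slot` with `weights[slot] == total`.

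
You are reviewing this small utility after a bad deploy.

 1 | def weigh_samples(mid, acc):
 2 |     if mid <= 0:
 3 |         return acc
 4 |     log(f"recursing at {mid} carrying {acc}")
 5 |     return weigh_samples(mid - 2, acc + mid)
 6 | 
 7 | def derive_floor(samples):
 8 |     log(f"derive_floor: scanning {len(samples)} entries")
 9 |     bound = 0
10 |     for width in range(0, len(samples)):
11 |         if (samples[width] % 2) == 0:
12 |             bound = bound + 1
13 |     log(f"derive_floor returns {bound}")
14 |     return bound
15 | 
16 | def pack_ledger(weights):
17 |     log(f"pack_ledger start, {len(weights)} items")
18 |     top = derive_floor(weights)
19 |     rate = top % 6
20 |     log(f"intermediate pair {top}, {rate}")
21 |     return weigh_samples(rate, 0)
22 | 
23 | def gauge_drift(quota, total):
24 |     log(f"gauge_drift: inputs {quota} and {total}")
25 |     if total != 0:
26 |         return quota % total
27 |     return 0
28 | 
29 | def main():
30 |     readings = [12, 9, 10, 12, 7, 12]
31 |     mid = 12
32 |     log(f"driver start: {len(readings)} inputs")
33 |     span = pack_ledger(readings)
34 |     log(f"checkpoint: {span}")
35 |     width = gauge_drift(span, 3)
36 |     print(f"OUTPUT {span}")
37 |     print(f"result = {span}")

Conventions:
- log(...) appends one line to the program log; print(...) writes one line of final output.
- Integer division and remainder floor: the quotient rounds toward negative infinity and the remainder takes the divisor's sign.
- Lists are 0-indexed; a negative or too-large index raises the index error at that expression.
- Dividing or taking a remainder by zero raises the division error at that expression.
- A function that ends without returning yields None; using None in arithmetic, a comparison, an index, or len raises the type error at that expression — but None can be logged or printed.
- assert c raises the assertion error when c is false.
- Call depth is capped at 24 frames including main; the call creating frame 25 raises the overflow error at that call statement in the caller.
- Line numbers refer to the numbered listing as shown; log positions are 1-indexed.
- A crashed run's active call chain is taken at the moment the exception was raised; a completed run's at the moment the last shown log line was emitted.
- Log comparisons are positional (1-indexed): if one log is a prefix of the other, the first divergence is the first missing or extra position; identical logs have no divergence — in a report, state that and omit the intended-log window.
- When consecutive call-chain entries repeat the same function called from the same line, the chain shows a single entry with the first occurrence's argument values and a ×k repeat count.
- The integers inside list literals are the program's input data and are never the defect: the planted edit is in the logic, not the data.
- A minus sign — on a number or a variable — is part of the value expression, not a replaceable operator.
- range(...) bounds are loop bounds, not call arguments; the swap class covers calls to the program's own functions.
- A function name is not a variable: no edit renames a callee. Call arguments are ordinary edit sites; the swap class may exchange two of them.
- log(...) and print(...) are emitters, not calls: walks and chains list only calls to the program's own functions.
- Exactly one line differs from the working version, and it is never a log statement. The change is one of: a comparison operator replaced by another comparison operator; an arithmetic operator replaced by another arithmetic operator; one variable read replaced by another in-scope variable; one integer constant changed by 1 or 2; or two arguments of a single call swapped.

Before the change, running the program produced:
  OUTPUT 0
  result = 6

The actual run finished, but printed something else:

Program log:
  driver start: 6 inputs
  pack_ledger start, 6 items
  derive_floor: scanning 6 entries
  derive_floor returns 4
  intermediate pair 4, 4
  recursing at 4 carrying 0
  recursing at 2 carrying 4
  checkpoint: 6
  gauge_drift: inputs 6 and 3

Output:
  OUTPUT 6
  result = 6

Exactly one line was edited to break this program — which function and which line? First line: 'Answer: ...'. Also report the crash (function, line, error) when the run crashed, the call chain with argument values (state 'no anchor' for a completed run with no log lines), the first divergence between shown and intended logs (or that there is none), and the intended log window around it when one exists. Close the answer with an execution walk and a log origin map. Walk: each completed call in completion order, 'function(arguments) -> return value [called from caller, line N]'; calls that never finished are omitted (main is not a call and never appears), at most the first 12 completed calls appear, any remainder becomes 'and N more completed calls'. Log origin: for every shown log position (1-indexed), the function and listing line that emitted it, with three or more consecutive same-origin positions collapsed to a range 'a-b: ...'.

Answer: the defect is in main at line 36.
Key observation: Nothing in the log betrays the bug — only the output does.
Call chain: main -> gauge_drift(6, 3) (called at line 35).
First divergence: there is none — every log position agrees.
Execution walk:
  derive_floor([12, 9, 10, 12, 7, 12]) -> 4  [called from pack_ledger, line 18]
  weigh_samples(0, 6) -> 6  [called from weigh_samples, line 5]
  weigh_samples(2, 4) -> 6  [called from weigh_samples, line 5]
  weigh_samples(4, 0) -> 6  [called from pack_ledger, line 21]
  pack_ledger([12, 9, 10, 12, 7, 12]) -> 6  [called from main, line 33]
  gauge_drift(6, 3) -> 0  [called from main, line 35]
Origin of each log line:
  1 — main, line 32
  2 — pack_ledger, line 17
  3 — derive_floor, line 8
  4 — derive_floor, line 13
  5 — pack_ledger, line 20
  6 — weigh_samples, line 4
  7 — weigh_samples, line 4
  8 — main, line 34
  9 — gauge_drift, line 24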